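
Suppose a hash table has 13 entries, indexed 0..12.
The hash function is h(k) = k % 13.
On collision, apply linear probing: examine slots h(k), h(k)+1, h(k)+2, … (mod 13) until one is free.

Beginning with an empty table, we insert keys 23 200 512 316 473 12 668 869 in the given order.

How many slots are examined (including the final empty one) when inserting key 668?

23 hashes to 10; slot 10 is free → place at 10.
200 hashes to 5; slot 5 is free → place at 5.
512 hashes to 5; 5 taken → place at 6.
316 hashes to 4; slot 4 is free → place at 4.
473 hashes to 5; 5,6 taken → place at 7.
12 hashes to 12; slot 12 is free → place at 12.
668 hashes to 5; 5,6,7 taken → place at 8.
869 hashes to 11; slot 11 is free → place at 11.
Table: [—, —, —, —, 316, 200, 512, 473, 668, —, 23, 869, 12]

4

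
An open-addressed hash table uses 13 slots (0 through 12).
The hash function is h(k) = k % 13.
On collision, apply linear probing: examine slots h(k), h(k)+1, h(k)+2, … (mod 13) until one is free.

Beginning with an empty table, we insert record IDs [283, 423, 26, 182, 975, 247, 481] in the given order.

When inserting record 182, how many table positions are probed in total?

283: h=10 => slot 10
423: h=7 => slot 7
26: h=0 => slot 0
182: h=0, probe 0,1 => slot 1
975: h=0, probe 0,1,2 => slot 2
247: h=0, probe 0,1,2,3 => slot 3
481: h=0, probe 0,1,2,3,4 => slot 4
Table: [26, 182, 975, 247, 481, —, —, 423, —, —, 283, —, —]

2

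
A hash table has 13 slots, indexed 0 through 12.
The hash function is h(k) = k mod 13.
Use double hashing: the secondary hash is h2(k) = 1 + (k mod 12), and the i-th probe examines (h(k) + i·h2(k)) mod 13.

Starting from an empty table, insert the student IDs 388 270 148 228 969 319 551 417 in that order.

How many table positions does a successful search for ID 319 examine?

2

388: h=11 -> slot 11
270: h=10 -> slot 10
148: h=5 -> slot 5
228: h=7 -> slot 7
969: h=7, h2=10, probe 7,4 -> slot 4
319: h=7, h2=8, probe 7,2 -> slot 2
551: h=5, h2=12, probe 5,4,3 -> slot 3
417: h=1 -> slot 1
Table: [., 417, 319, 551, 969, 148, ., 228, ., ., 270, 388, .]
Lookup 319: h=7, h2=8, probe 7,2 → found at 2.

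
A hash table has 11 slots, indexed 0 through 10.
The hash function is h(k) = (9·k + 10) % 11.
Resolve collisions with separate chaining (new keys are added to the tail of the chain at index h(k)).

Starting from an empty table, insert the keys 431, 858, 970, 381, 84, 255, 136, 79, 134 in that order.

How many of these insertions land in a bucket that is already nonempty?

Insert 431: h=6, bucket 6 empty -> new chain.
Insert 858: h=10, bucket 10 empty -> new chain.
Insert 970: h=6, bucket 6 nonempty -> append to chain.
Insert 381: h=7, bucket 7 empty -> new chain.
Insert 84: h=7, bucket 7 nonempty -> append to chain.
Insert 255: h=6, bucket 6 nonempty -> append to chain.
Insert 136: h=2, bucket 2 empty -> new chain.
Insert 79: h=6, bucket 6 nonempty -> append to chain.
Insert 134: h=6, bucket 6 nonempty -> append to chain.
Final buckets:
0: ∅
1: ∅
2: 136
3: ∅
4: ∅
5: ∅
6: 431 -> 970 -> 255 -> 79 -> 134
7: 381 -> 84
8: ∅
9: ∅
10: 858

5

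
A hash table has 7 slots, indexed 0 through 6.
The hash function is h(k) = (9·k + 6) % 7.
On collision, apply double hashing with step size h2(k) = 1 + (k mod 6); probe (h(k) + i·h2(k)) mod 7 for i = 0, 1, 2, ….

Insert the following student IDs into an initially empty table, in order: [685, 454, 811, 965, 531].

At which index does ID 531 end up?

1

Insert 685: h=4, slot 4 empty => index 4.
Insert 454: h=4, h2=5, slot 4 occupied => index 2.
Insert 811: h=4, h2=2, slot 4 occupied => index 6.
Insert 965: h=4, h2=6, slot 4 occupied => index 3.
Insert 531: h=4, h2=4, slot 4 occupied => index 1.
Table: [-, 531, 454, 965, 685, -, 811]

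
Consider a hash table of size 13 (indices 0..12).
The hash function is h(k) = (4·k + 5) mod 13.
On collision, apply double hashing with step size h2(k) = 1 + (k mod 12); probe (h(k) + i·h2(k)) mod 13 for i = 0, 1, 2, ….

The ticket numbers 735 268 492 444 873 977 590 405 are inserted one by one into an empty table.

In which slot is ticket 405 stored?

1

735 hashes to 7; slot 7 is free -> place at 7.
268 hashes to 11; slot 11 is free -> place at 11.
492 hashes to 10; slot 10 is free -> place at 10.
444 hashes to 0; slot 0 is free -> place at 0.
873 hashes to 0, h2=10; 0,10,7 taken -> place at 4.
977 hashes to 0, h2=6; 0 taken -> place at 6.
590 hashes to 12; slot 12 is free -> place at 12.
405 hashes to 0, h2=10; 0,10,7,4 taken -> place at 1.
Table: [444, 405, -, -, 873, -, 977, 735, -, -, 492, 268, 590]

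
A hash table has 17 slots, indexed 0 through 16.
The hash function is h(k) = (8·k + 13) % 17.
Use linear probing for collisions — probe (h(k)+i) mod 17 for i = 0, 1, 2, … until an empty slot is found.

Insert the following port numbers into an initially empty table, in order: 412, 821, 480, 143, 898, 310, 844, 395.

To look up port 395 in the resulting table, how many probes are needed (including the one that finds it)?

4

Insert 412: h=11, slot 11 empty → index 11.
Insert 821: h=2, slot 2 empty → index 2.
Insert 480: h=11, slot 11 occupied → index 12.
Insert 143: h=1, slot 1 empty → index 1.
Insert 898: h=6, slot 6 empty → index 6.
Insert 310: h=11, slots 11,12 occupied → index 13.
Insert 844: h=16, slot 16 empty → index 16.
Insert 395: h=11, slots 11,12,13 occupied → index 14.
Table: [-, 143, 821, -, -, -, 898, -, -, -, -, 412, 480, 310, 395, -, 844]
Lookup 395: h=11, probe 11,12,13,14 → found at 14.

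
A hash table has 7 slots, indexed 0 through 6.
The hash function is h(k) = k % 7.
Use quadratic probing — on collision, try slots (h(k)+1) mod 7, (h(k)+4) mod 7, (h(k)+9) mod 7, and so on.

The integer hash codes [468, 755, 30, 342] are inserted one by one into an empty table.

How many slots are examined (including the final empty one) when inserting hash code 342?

468: h=6 => slot 6
755: h=6, probe 6,0 => slot 0
30: h=2 => slot 2
342: h=6, probe 6,0,3 => slot 3
Table: [755, -, 30, 342, -, -, 468]

3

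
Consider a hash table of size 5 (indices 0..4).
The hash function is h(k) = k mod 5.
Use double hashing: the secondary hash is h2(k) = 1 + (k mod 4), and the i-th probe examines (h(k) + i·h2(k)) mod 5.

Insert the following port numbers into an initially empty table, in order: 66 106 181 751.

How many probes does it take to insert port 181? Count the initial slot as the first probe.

66 hashes to 1; slot 1 is free => place at 1.
106 hashes to 1, h2=3; 1 taken => place at 4.
181 hashes to 1, h2=2; 1 taken => place at 3.
751 hashes to 1, h2=4; 1 taken => place at 0.
Table: [751, 66, -, 181, 106]

2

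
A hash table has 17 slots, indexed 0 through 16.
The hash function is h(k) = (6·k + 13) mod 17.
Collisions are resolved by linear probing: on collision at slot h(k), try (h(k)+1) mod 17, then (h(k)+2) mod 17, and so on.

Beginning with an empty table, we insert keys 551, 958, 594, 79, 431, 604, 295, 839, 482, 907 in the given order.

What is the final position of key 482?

3

551 hashes to 4; slot 4 is free -> place at 4.
958 hashes to 15; slot 15 is free -> place at 15.
594 hashes to 7; slot 7 is free -> place at 7.
79 hashes to 11; slot 11 is free -> place at 11.
431 hashes to 15; 15 taken -> place at 16.
604 hashes to 16; 16 taken -> place at 0.
295 hashes to 15; 15,16,0 taken -> place at 1.
839 hashes to 15; 15,16,0,1 taken -> place at 2.
482 hashes to 15; 15,16,0,1,2 taken -> place at 3.
907 hashes to 15; 15,16,0,1,2,3,4 taken -> place at 5.
Table: [604, 295, 839, 482, 551, 907, _, 594, _, _, _, 79, _, _, _, 958, 431]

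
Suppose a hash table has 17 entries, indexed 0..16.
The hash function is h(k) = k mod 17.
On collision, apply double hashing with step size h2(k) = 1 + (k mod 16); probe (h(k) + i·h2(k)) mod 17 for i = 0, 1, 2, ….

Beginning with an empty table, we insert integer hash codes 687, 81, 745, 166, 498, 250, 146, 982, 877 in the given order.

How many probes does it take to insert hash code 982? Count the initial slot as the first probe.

4

687: h=7 → slot 7
81: h=13 → slot 13
745: h=14 → slot 14
166: h=13, h2=7, probe 13,3 → slot 3
498: h=5 → slot 5
250: h=12 → slot 12
146: h=10 → slot 10
982: h=13, h2=7, probe 13,3,10,0 → slot 0
877: h=10, h2=14, probe 10,7,4 → slot 4
Table: [982, ∅, ∅, 166, 877, 498, ∅, 687, ∅, ∅, 146, ∅, 250, 81, 745, ∅, ∅]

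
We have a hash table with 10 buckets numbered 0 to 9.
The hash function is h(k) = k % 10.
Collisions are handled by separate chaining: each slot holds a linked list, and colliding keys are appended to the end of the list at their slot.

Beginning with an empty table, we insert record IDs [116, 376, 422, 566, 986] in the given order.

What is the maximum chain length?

Insert 116: h=6, bucket 6 empty → new chain.
Insert 376: h=6, bucket 6 nonempty → append to chain.
Insert 422: h=2, bucket 2 empty → new chain.
Insert 566: h=6, bucket 6 nonempty → append to chain.
Insert 986: h=6, bucket 6 nonempty → append to chain.
Final buckets:
0: —
1: —
2: 422
3: —
4: —
5: —
6: 116 -> 376 -> 566 -> 986
7: —
8: —
9: —

4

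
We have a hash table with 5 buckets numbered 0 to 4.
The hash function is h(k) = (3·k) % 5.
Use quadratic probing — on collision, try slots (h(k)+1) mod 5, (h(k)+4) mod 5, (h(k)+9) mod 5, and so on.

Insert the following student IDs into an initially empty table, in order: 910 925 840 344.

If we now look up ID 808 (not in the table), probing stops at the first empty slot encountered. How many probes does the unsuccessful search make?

910 hashes to 0; slot 0 is free -> place at 0.
925 hashes to 0; 0 taken -> place at 1.
840 hashes to 0; 0,1 taken -> place at 4.
344 hashes to 2; slot 2 is free -> place at 2.
Table: [910, 925, 344, _, 840]
Lookup 808: h=4, probe 4,0,3 → slot 3 empty, not found.

3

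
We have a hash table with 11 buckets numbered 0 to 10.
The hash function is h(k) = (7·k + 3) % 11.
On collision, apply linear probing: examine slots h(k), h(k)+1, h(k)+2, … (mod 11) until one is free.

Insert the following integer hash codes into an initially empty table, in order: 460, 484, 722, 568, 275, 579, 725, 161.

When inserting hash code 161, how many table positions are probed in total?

460: h=0 -> slot 0
484: h=3 -> slot 3
722: h=8 -> slot 8
568: h=8, probe 8,9 -> slot 9
275: h=3, probe 3,4 -> slot 4
579: h=8, probe 8,9,10 -> slot 10
725: h=7 -> slot 7
161: h=8, probe 8,9,10,0,1 -> slot 1
Table: [460, 161, ., 484, 275, ., ., 725, 722, 568, 579]

5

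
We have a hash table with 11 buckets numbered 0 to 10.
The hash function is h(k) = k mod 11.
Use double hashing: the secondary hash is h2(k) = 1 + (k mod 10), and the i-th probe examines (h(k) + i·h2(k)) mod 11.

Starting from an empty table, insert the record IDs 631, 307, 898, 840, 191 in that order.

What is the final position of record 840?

631 hashes to 4; slot 4 is free => place at 4.
307 hashes to 10; slot 10 is free => place at 10.
898 hashes to 7; slot 7 is free => place at 7.
840 hashes to 4, h2=1; 4 taken => place at 5.
191 hashes to 4, h2=2; 4 taken => place at 6.
Table: [-, -, -, -, 631, 840, 191, 898, -, -, 307]

5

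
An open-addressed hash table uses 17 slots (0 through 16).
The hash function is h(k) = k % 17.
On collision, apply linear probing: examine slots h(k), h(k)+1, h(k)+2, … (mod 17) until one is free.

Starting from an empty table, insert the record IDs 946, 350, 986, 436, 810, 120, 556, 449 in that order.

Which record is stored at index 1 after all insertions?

946: h=11 → slot 11
350: h=10 → slot 10
986: h=0 → slot 0
436: h=11, probe 11,12 → slot 12
810: h=11, probe 11,12,13 → slot 13
120: h=1 → slot 1
556: h=12, probe 12,13,14 → slot 14
449: h=7 → slot 7
Table: [986, 120, _, _, _, _, _, 449, _, _, 350, 946, 436, 810, 556, _, _]

120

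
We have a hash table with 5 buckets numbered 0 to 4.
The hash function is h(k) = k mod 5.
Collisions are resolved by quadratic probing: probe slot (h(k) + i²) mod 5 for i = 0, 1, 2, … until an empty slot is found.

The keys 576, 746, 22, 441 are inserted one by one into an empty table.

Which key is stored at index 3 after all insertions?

22

576: h=1 → slot 1
746: h=1, probe 1,2 → slot 2
22: h=2, probe 2,3 → slot 3
441: h=1, probe 1,2,0 → slot 0
Table: [441, 576, 746, 22, ∅]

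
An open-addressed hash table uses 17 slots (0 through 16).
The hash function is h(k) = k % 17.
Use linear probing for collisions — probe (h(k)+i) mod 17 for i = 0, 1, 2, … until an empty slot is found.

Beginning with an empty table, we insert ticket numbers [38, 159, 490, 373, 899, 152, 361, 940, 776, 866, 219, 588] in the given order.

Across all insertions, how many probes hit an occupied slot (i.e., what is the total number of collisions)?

38 hashes to 4; slot 4 is free → place at 4.
159 hashes to 6; slot 6 is free → place at 6.
490 hashes to 14; slot 14 is free → place at 14.
373 hashes to 16; slot 16 is free → place at 16.
899 hashes to 15; slot 15 is free → place at 15.
152 hashes to 16; 16 taken → place at 0.
361 hashes to 4; 4 taken → place at 5.
940 hashes to 5; 5,6 taken → place at 7.
776 hashes to 11; slot 11 is free → place at 11.
866 hashes to 16; 16,0 taken → place at 1.
219 hashes to 15; 15,16,0,1 taken → place at 2.
588 hashes to 10; slot 10 is free → place at 10.
Table: [152, 866, 219, —, 38, 361, 159, 940, —, —, 588, 776, —, —, 490, 899, 373]

10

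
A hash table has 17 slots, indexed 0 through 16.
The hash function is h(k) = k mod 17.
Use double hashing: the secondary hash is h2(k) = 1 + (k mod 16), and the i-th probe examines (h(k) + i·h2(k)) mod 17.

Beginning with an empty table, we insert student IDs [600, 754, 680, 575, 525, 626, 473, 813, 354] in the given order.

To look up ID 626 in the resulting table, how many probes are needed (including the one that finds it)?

3

Insert 600: h=5, slot 5 empty -> index 5.
Insert 754: h=6, slot 6 empty -> index 6.
Insert 680: h=0, slot 0 empty -> index 0.
Insert 575: h=14, slot 14 empty -> index 14.
Insert 525: h=15, slot 15 empty -> index 15.
Insert 626: h=14, h2=3, slots 14,0 occupied -> index 3.
Insert 473: h=14, h2=10, slot 14 occupied -> index 7.
Insert 813: h=14, h2=14, slot 14 occupied -> index 11.
Insert 354: h=14, h2=3, slots 14,0,3,6 occupied -> index 9.
Table: [680, ∅, ∅, 626, ∅, 600, 754, 473, ∅, 354, ∅, 813, ∅, ∅, 575, 525, ∅]
Lookup 626: h=14, h2=3, probe 14,0,3 → found at 3.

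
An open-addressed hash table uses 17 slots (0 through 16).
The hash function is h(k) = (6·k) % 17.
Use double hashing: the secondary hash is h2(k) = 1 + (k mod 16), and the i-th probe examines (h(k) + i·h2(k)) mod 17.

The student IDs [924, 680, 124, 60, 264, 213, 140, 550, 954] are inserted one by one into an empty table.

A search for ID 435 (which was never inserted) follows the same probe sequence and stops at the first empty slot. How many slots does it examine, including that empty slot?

4

924: h=2 -> slot 2
680: h=0 -> slot 0
124: h=13 -> slot 13
60: h=3 -> slot 3
264: h=3, h2=9, probe 3,12 -> slot 12
213: h=3, h2=6, probe 3,9 -> slot 9
140: h=7 -> slot 7
550: h=2, h2=7, probe 2,9,16 -> slot 16
954: h=12, h2=11, probe 12,6 -> slot 6
Table: [680, -, 924, 60, -, -, 954, 140, -, 213, -, -, 264, 124, -, -, 550]
Lookup 435: h=9, h2=4, probe 9,13,0,4 → slot 4 empty, not found.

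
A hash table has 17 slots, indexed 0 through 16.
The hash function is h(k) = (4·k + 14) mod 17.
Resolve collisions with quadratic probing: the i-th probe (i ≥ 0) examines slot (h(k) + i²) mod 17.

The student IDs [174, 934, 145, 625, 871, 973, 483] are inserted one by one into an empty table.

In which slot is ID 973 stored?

174: h=13 → slot 13
934: h=10 → slot 10
145: h=16 → slot 16
625: h=15 → slot 15
871: h=13, probe 13,14 → slot 14
973: h=13, probe 13,14,0 → slot 0
483: h=8 → slot 8
Table: [973, _, _, _, _, _, _, _, 483, _, 934, _, _, 174, 871, 625, 145]

0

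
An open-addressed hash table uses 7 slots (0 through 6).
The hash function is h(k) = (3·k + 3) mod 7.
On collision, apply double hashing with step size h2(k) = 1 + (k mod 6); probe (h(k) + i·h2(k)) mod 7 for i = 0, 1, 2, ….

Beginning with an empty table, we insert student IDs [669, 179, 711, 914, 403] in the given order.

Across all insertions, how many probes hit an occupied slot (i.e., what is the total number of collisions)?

4

Insert 669: h=1, slot 1 empty -> index 1.
Insert 179: h=1, h2=6, slot 1 occupied -> index 0.
Insert 711: h=1, h2=4, slot 1 occupied -> index 5.
Insert 914: h=1, h2=3, slot 1 occupied -> index 4.
Insert 403: h=1, h2=2, slot 1 occupied -> index 3.
Table: [179, 669, ., 403, 914, 711, .]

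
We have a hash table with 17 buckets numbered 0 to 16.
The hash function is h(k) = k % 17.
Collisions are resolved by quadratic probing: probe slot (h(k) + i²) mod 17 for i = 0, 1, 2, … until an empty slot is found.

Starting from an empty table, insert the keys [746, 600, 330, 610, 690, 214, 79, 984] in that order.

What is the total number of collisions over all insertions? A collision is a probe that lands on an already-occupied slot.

5

Insert 746: h=15, slot 15 empty → index 15.
Insert 600: h=5, slot 5 empty → index 5.
Insert 330: h=7, slot 7 empty → index 7.
Insert 610: h=15, slot 15 occupied → index 16.
Insert 690: h=10, slot 10 empty → index 10.
Insert 214: h=10, slot 10 occupied → index 11.
Insert 79: h=11, slot 11 occupied → index 12.
Insert 984: h=15, slots 15,16 occupied → index 2.
Table: [., ., 984, ., ., 600, ., 330, ., ., 690, 214, 79, ., ., 746, 610]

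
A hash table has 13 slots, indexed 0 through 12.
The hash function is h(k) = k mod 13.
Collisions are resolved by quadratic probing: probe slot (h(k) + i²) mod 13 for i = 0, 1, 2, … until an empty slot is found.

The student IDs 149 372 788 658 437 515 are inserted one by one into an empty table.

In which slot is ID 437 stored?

4

149 hashes to 6; slot 6 is free => place at 6.
372 hashes to 8; slot 8 is free => place at 8.
788 hashes to 8; 8 taken => place at 9.
658 hashes to 8; 8,9 taken => place at 12.
437 hashes to 8; 8,9,12 taken => place at 4.
515 hashes to 8; 8,9,12,4 taken => place at 11.
Table: [-, -, -, -, 437, -, 149, -, 372, 788, -, 515, 658]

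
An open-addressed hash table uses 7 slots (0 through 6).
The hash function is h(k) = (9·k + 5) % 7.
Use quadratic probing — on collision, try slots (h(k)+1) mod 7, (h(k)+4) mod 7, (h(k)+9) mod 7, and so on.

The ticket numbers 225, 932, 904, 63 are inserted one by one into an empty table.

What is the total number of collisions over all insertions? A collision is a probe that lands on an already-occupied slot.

3

225: h=0 => slot 0
932: h=0, probe 0,1 => slot 1
904: h=0, probe 0,1,4 => slot 4
63: h=5 => slot 5
Table: [225, 932, -, -, 904, 63, -]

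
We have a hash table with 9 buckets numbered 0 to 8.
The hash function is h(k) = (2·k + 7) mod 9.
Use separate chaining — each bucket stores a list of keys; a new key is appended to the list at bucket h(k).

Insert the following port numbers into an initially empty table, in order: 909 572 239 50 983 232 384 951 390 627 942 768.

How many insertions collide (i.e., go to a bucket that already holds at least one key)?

6

Insert 909: h=7, bucket 7 empty -> new chain.
Insert 572: h=8, bucket 8 empty -> new chain.
Insert 239: h=8, bucket 8 nonempty -> append to chain.
Insert 50: h=8, bucket 8 nonempty -> append to chain.
Insert 983: h=2, bucket 2 empty -> new chain.
Insert 232: h=3, bucket 3 empty -> new chain.
Insert 384: h=1, bucket 1 empty -> new chain.
Insert 951: h=1, bucket 1 nonempty -> append to chain.
Insert 390: h=4, bucket 4 empty -> new chain.
Insert 627: h=1, bucket 1 nonempty -> append to chain.
Insert 942: h=1, bucket 1 nonempty -> append to chain.
Insert 768: h=4, bucket 4 nonempty -> append to chain.
Final buckets:
0: -
1: 384 -> 951 -> 627 -> 942
2: 983
3: 232
4: 390 -> 768
5: -
6: -
7: 909
8: 572 -> 239 -> 50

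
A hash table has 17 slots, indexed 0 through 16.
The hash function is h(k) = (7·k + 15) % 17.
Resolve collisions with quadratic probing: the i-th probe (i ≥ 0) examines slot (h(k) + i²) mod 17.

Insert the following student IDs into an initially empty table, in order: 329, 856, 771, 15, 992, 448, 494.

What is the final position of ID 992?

329 hashes to 6; slot 6 is free => place at 6.
856 hashes to 6; 6 taken => place at 7.
771 hashes to 6; 6,7 taken => place at 10.
15 hashes to 1; slot 1 is free => place at 1.
992 hashes to 6; 6,7,10 taken => place at 15.
448 hashes to 6; 6,7,10,15 taken => place at 5.
494 hashes to 5; 5,6 taken => place at 9.
Table: [—, 15, —, —, —, 448, 329, 856, —, 494, 771, —, —, —, —, 992, —]

15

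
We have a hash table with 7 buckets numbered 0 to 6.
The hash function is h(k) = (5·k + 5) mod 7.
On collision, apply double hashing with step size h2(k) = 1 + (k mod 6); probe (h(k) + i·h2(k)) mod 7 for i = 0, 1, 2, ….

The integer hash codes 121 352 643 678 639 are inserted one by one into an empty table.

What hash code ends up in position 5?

639

121: h=1 → slot 1
352: h=1, h2=5, probe 1,6 → slot 6
643: h=0 → slot 0
678: h=0, h2=1, probe 0,1,2 → slot 2
639: h=1, h2=4, probe 1,5 → slot 5
Table: [643, 121, 678, ., ., 639, 352]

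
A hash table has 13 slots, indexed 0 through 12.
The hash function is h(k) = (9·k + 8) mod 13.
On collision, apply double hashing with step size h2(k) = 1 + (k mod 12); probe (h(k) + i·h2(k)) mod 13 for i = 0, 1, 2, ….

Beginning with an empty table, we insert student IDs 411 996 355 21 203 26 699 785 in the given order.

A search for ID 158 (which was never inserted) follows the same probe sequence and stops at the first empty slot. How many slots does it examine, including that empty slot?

3

411: h=2 -> slot 2
996: h=2, h2=1, probe 2,3 -> slot 3
355: h=5 -> slot 5
21: h=2, h2=10, probe 2,12 -> slot 12
203: h=2, h2=12, probe 2,1 -> slot 1
26: h=8 -> slot 8
699: h=7 -> slot 7
785: h=1, h2=6, probe 1,7,0 -> slot 0
Table: [785, 203, 411, 996, —, 355, —, 699, 26, —, —, —, 21]
Lookup 158: h=0, h2=3, probe 0,3,6 → slot 6 empty, not found.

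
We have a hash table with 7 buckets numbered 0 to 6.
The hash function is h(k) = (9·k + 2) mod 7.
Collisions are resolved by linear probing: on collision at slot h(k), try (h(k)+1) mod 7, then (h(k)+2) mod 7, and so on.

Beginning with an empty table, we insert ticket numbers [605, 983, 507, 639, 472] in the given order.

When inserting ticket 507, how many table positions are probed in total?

605 hashes to 1; slot 1 is free => place at 1.
983 hashes to 1; 1 taken => place at 2.
507 hashes to 1; 1,2 taken => place at 3.
639 hashes to 6; slot 6 is free => place at 6.
472 hashes to 1; 1,2,3 taken => place at 4.
Table: [_, 605, 983, 507, 472, _, 639]

3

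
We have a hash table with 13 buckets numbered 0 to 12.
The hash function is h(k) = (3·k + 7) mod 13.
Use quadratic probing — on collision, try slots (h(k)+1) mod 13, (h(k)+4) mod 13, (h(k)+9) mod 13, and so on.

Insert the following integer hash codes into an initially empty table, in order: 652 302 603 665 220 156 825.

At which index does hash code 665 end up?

1

Insert 652: h=0, slot 0 empty -> index 0.
Insert 302: h=3, slot 3 empty -> index 3.
Insert 603: h=9, slot 9 empty -> index 9.
Insert 665: h=0, slot 0 occupied -> index 1.
Insert 220: h=4, slot 4 empty -> index 4.
Insert 156: h=7, slot 7 empty -> index 7.
Insert 825: h=12, slot 12 empty -> index 12.
Table: [652, 665, —, 302, 220, —, —, 156, —, 603, —, —, 825]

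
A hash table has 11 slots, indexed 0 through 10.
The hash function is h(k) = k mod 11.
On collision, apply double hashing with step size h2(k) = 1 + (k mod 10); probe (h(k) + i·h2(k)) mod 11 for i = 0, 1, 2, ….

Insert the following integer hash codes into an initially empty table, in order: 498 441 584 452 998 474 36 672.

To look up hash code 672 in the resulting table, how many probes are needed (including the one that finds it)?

Insert 498: h=3, slot 3 empty -> index 3.
Insert 441: h=1, slot 1 empty -> index 1.
Insert 584: h=1, h2=5, slot 1 occupied -> index 6.
Insert 452: h=1, h2=3, slot 1 occupied -> index 4.
Insert 998: h=8, slot 8 empty -> index 8.
Insert 474: h=1, h2=5, slots 1,6 occupied -> index 0.
Insert 36: h=3, h2=7, slot 3 occupied -> index 10.
Insert 672: h=1, h2=3, slots 1,4 occupied -> index 7.
Table: [474, 441, ., 498, 452, ., 584, 672, 998, ., 36]
Lookup 672: h=1, h2=3, probe 1,4,7 → found at 7.

3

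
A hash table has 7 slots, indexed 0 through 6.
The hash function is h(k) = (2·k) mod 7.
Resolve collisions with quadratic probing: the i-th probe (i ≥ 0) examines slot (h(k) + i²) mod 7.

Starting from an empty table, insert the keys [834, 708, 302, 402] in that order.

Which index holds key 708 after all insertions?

834: h=2 => slot 2
708: h=2, probe 2,3 => slot 3
302: h=2, probe 2,3,6 => slot 6
402: h=6, probe 6,0 => slot 0
Table: [402, —, 834, 708, —, —, 302]

3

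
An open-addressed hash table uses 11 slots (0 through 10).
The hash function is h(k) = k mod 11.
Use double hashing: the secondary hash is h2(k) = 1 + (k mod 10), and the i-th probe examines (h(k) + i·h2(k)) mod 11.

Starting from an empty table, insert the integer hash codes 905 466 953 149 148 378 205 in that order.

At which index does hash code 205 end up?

8

Insert 905: h=3, slot 3 empty → index 3.
Insert 466: h=4, slot 4 empty → index 4.
Insert 953: h=7, slot 7 empty → index 7.
Insert 149: h=6, slot 6 empty → index 6.
Insert 148: h=5, slot 5 empty → index 5.
Insert 378: h=4, h2=9, slot 4 occupied → index 2.
Insert 205: h=7, h2=6, slots 7,2 occupied → index 8.
Table: [—, —, 378, 905, 466, 148, 149, 953, 205, —, —]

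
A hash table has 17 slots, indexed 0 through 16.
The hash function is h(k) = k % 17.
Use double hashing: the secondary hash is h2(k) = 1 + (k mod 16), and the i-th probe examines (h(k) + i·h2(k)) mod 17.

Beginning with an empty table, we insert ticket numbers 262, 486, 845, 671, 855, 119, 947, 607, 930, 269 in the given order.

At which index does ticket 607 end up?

Insert 262: h=7, slot 7 empty -> index 7.
Insert 486: h=10, slot 10 empty -> index 10.
Insert 845: h=12, slot 12 empty -> index 12.
Insert 671: h=8, slot 8 empty -> index 8.
Insert 855: h=5, slot 5 empty -> index 5.
Insert 119: h=0, slot 0 empty -> index 0.
Insert 947: h=12, h2=4, slot 12 occupied -> index 16.
Insert 607: h=12, h2=16, slot 12 occupied -> index 11.
Insert 930: h=12, h2=3, slot 12 occupied -> index 15.
Insert 269: h=14, slot 14 empty -> index 14.
Table: [119, ∅, ∅, ∅, ∅, 855, ∅, 262, 671, ∅, 486, 607, 845, ∅, 269, 930, 947]

11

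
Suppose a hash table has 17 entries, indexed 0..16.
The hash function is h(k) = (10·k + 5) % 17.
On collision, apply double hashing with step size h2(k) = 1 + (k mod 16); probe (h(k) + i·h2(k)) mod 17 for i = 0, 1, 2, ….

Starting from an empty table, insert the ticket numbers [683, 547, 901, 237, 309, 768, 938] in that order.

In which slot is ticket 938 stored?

6

683 hashes to 1; slot 1 is free => place at 1.
547 hashes to 1, h2=4; 1 taken => place at 5.
901 hashes to 5, h2=6; 5 taken => place at 11.
237 hashes to 12; slot 12 is free => place at 12.
309 hashes to 1, h2=6; 1 taken => place at 7.
768 hashes to 1, h2=1; 1 taken => place at 2.
938 hashes to 1, h2=11; 1,12 taken => place at 6.
Table: [∅, 683, 768, ∅, ∅, 547, 938, 309, ∅, ∅, ∅, 901, 237, ∅, ∅, ∅, ∅]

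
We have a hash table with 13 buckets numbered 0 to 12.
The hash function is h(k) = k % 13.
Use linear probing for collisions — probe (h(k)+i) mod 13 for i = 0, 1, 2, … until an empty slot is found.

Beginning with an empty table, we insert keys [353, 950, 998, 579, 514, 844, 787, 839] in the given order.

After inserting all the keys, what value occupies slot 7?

579

Insert 353: h=2, slot 2 empty -> index 2.
Insert 950: h=1, slot 1 empty -> index 1.
Insert 998: h=10, slot 10 empty -> index 10.
Insert 579: h=7, slot 7 empty -> index 7.
Insert 514: h=7, slot 7 occupied -> index 8.
Insert 844: h=12, slot 12 empty -> index 12.
Insert 787: h=7, slots 7,8 occupied -> index 9.
Insert 839: h=7, slots 7,8,9,10 occupied -> index 11.
Table: [—, 950, 353, —, —, —, —, 579, 514, 787, 998, 839, 844]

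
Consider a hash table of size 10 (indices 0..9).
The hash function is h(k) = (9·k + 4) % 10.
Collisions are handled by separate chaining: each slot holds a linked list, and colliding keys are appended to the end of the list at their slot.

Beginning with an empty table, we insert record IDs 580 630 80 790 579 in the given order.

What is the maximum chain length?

580 → bucket 4
630 → bucket 4 (collision)
80 → bucket 4 (collision)
790 → bucket 4 (collision)
579 → bucket 5
Final buckets:
0: .
1: .
2: .
3: .
4: 580 -> 630 -> 80 -> 790
5: 579
6: .
7: .
8: .
9: .

4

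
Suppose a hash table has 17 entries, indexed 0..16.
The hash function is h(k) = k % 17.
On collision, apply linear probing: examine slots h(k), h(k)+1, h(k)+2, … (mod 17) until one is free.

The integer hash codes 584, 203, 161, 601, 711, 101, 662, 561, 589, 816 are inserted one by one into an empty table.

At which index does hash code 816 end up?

3

584 hashes to 6; slot 6 is free -> place at 6.
203 hashes to 16; slot 16 is free -> place at 16.
161 hashes to 8; slot 8 is free -> place at 8.
601 hashes to 6; 6 taken -> place at 7.
711 hashes to 14; slot 14 is free -> place at 14.
101 hashes to 16; 16 taken -> place at 0.
662 hashes to 16; 16,0 taken -> place at 1.
561 hashes to 0; 0,1 taken -> place at 2.
589 hashes to 11; slot 11 is free -> place at 11.
816 hashes to 0; 0,1,2 taken -> place at 3.
Table: [101, 662, 561, 816, ∅, ∅, 584, 601, 161, ∅, ∅, 589, ∅, ∅, 711, ∅, 203]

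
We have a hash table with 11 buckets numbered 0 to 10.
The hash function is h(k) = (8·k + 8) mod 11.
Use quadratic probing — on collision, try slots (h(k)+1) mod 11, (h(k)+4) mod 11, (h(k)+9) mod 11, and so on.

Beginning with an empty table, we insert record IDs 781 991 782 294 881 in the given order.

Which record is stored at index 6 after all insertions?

782

Insert 781: h=8, slot 8 empty → index 8.
Insert 991: h=5, slot 5 empty → index 5.
Insert 782: h=5, slot 5 occupied → index 6.
Insert 294: h=6, slot 6 occupied → index 7.
Insert 881: h=5, slots 5,6 occupied → index 9.
Table: [_, _, _, _, _, 991, 782, 294, 781, 881, _]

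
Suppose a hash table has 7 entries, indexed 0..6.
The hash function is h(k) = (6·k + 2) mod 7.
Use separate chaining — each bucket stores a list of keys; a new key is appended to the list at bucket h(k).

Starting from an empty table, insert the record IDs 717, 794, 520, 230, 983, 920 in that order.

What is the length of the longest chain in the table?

4

Insert 717: h=6, bucket 6 empty → new chain.
Insert 794: h=6, bucket 6 nonempty → append to chain.
Insert 520: h=0, bucket 0 empty → new chain.
Insert 230: h=3, bucket 3 empty → new chain.
Insert 983: h=6, bucket 6 nonempty → append to chain.
Insert 920: h=6, bucket 6 nonempty → append to chain.
Final buckets:
0: 520
1: —
2: —
3: 230
4: —
5: —
6: 717 -> 794 -> 983 -> 920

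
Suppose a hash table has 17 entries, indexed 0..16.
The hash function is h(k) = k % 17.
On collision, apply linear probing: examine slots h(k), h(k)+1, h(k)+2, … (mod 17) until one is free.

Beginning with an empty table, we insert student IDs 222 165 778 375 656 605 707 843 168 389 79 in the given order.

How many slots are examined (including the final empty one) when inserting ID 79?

10

222: h=1 => slot 1
165: h=12 => slot 12
778: h=13 => slot 13
375: h=1, probe 1,2 => slot 2
656: h=10 => slot 10
605: h=10, probe 10,11 => slot 11
707: h=10, probe 10,11,12,13,14 => slot 14
843: h=10, probe 10,11,12,13,14,15 => slot 15
168: h=15, probe 15,16 => slot 16
389: h=15, probe 15,16,0 => slot 0
79: h=11, probe 11,12,13,14,15,16,0,1,2,3 => slot 3
Table: [389, 222, 375, 79, _, _, _, _, _, _, 656, 605, 165, 778, 707, 843, 168]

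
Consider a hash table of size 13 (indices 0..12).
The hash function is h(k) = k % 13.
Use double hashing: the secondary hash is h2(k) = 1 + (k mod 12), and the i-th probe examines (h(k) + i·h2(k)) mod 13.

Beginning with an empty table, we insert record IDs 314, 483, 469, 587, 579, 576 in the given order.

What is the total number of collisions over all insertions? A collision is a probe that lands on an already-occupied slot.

Insert 314: h=2, slot 2 empty -> index 2.
Insert 483: h=2, h2=4, slot 2 occupied -> index 6.
Insert 469: h=1, slot 1 empty -> index 1.
Insert 587: h=2, h2=12, slots 2,1 occupied -> index 0.
Insert 579: h=7, slot 7 empty -> index 7.
Insert 576: h=4, slot 4 empty -> index 4.
Table: [587, 469, 314, ∅, 576, ∅, 483, 579, ∅, ∅, ∅, ∅, ∅]

3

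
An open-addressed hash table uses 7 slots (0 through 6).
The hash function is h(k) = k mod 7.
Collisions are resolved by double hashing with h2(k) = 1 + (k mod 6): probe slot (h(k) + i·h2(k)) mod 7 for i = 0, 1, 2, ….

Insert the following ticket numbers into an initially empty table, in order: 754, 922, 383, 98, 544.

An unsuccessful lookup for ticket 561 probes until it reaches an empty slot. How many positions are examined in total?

3

754 hashes to 5; slot 5 is free → place at 5.
922 hashes to 5, h2=5; 5 taken → place at 3.
383 hashes to 5, h2=6; 5 taken → place at 4.
98 hashes to 0; slot 0 is free → place at 0.
544 hashes to 5, h2=5; 5,3 taken → place at 1.
Table: [98, 544, _, 922, 383, 754, _]
Lookup 561: h=1, h2=4, probe 1,5,2 → slot 2 empty, not found.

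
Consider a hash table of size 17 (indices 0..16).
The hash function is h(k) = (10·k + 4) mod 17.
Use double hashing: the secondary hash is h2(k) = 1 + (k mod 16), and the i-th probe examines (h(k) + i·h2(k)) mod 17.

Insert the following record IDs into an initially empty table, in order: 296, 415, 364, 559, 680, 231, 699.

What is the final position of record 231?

10

Insert 296: h=6, slot 6 empty -> index 6.
Insert 415: h=6, h2=16, slot 6 occupied -> index 5.
Insert 364: h=6, h2=13, slot 6 occupied -> index 2.
Insert 559: h=1, slot 1 empty -> index 1.
Insert 680: h=4, slot 4 empty -> index 4.
Insert 231: h=2, h2=8, slot 2 occupied -> index 10.
Insert 699: h=7, slot 7 empty -> index 7.
Table: [_, 559, 364, _, 680, 415, 296, 699, _, _, 231, _, _, _, _, _, _]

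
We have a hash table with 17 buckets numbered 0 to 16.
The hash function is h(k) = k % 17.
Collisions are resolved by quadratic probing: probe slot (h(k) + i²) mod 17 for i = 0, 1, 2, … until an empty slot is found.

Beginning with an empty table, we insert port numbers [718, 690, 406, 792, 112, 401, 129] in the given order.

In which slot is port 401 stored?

2

718: h=4 => slot 4
690: h=10 => slot 10
406: h=15 => slot 15
792: h=10, probe 10,11 => slot 11
112: h=10, probe 10,11,14 => slot 14
401: h=10, probe 10,11,14,2 => slot 2
129: h=10, probe 10,11,14,2,9 => slot 9
Table: [., ., 401, ., 718, ., ., ., ., 129, 690, 792, ., ., 112, 406, .]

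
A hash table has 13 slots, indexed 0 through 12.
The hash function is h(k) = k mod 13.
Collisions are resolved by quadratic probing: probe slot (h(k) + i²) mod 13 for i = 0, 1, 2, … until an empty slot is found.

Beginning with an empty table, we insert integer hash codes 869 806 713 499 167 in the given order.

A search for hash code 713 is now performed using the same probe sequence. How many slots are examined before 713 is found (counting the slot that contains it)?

Insert 869: h=11, slot 11 empty -> index 11.
Insert 806: h=0, slot 0 empty -> index 0.
Insert 713: h=11, slot 11 occupied -> index 12.
Insert 499: h=5, slot 5 empty -> index 5.
Insert 167: h=11, slots 11,12 occupied -> index 2.
Table: [806, —, 167, —, —, 499, —, —, —, —, —, 869, 713]
Lookup 713: h=11, probe 11,12 → found at 12.

2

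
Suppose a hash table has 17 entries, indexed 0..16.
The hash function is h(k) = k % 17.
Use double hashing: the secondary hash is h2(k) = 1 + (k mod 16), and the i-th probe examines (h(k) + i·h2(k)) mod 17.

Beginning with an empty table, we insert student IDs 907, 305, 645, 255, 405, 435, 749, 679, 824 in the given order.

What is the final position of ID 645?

907: h=6 → slot 6
305: h=16 → slot 16
645: h=16, h2=6, probe 16,5 → slot 5
255: h=0 → slot 0
405: h=14 → slot 14
435: h=10 → slot 10
749: h=1 → slot 1
679: h=16, h2=8, probe 16,7 → slot 7
824: h=8 → slot 8
Table: [255, 749, —, —, —, 645, 907, 679, 824, —, 435, —, —, —, 405, —, 305]

5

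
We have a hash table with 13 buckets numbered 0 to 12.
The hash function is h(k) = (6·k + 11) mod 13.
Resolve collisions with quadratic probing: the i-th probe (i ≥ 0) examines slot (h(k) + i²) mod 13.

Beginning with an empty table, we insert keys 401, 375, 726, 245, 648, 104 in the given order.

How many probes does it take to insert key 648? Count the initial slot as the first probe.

5

401 hashes to 12; slot 12 is free → place at 12.
375 hashes to 12; 12 taken → place at 0.
726 hashes to 12; 12,0 taken → place at 3.
245 hashes to 12; 12,0,3 taken → place at 8.
648 hashes to 12; 12,0,3,8 taken → place at 2.
104 hashes to 11; slot 11 is free → place at 11.
Table: [375, —, 648, 726, —, —, —, —, 245, —, —, 104, 401]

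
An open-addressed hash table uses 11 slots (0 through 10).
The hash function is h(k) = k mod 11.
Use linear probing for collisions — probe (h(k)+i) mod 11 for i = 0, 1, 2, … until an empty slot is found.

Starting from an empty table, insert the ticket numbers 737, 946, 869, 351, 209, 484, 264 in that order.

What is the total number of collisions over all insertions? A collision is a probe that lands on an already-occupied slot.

737: h=0 → slot 0
946: h=0, probe 0,1 → slot 1
869: h=0, probe 0,1,2 → slot 2
351: h=10 → slot 10
209: h=0, probe 0,1,2,3 → slot 3
484: h=0, probe 0,1,2,3,4 → slot 4
264: h=0, probe 0,1,2,3,4,5 → slot 5
Table: [737, 946, 869, 209, 484, 264, _, _, _, _, 351]

15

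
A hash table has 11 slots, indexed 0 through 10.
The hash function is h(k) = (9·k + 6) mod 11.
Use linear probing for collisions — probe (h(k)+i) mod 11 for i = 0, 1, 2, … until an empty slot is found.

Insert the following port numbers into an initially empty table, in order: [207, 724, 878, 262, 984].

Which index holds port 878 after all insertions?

1

Insert 207: h=10, slot 10 empty -> index 10.
Insert 724: h=10, slot 10 occupied -> index 0.
Insert 878: h=10, slots 10,0 occupied -> index 1.
Insert 262: h=10, slots 10,0,1 occupied -> index 2.
Insert 984: h=7, slot 7 empty -> index 7.
Table: [724, 878, 262, -, -, -, -, 984, -, -, 207]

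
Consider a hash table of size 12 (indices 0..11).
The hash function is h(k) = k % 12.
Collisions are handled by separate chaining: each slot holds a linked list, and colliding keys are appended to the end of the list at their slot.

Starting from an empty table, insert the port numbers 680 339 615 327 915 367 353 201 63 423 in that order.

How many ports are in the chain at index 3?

680 → bucket 8
339 → bucket 3
615 → bucket 3 (collision)
327 → bucket 3 (collision)
915 → bucket 3 (collision)
367 → bucket 7
353 → bucket 5
201 → bucket 9
63 → bucket 3 (collision)
423 → bucket 3 (collision)
Final buckets:
0: .
1: .
2: .
3: 339 -> 615 -> 327 -> 915 -> 63 -> 423
4: .
5: 353
6: .
7: 367
8: 680
9: 201
10: .
11: .

6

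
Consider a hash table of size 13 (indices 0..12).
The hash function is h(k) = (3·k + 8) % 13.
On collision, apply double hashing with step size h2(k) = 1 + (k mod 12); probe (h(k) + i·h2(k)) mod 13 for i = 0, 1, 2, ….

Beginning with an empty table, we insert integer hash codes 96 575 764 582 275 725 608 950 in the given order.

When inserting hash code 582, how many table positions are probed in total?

2

Insert 96: h=10, slot 10 empty → index 10.
Insert 575: h=4, slot 4 empty → index 4.
Insert 764: h=12, slot 12 empty → index 12.
Insert 582: h=12, h2=7, slot 12 occupied → index 6.
Insert 275: h=1, slot 1 empty → index 1.
Insert 725: h=12, h2=6, slot 12 occupied → index 5.
Insert 608: h=12, h2=9, slot 12 occupied → index 8.
Insert 950: h=11, slot 11 empty → index 11.
Table: [—, 275, —, —, 575, 725, 582, —, 608, —, 96, 950, 764]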